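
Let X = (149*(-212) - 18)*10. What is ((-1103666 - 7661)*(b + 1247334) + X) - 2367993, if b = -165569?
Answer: -1202197336208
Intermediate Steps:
X = -316060 (X = (-31588 - 18)*10 = -31606*10 = -316060)
((-1103666 - 7661)*(b + 1247334) + X) - 2367993 = ((-1103666 - 7661)*(-165569 + 1247334) - 316060) - 2367993 = (-1111327*1081765 - 316060) - 2367993 = (-1202194652155 - 316060) - 2367993 = -1202194968215 - 2367993 = -1202197336208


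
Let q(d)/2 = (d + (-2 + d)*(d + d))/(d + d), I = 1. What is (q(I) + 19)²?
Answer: 324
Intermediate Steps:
q(d) = (d + 2*d*(-2 + d))/d (q(d) = 2*((d + (-2 + d)*(d + d))/(d + d)) = 2*((d + (-2 + d)*(2*d))/((2*d))) = 2*((d + 2*d*(-2 + d))*(1/(2*d))) = 2*((d + 2*d*(-2 + d))/(2*d)) = (d + 2*d*(-2 + d))/d)
(q(I) + 19)² = ((-3 + 2*1) + 19)² = ((-3 + 2) + 19)² = (-1 + 19)² = 18² = 324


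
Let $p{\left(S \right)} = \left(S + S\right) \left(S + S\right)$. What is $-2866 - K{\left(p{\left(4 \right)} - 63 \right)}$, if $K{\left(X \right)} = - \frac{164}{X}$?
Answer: $-2702$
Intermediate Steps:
$p{\left(S \right)} = 4 S^{2}$ ($p{\left(S \right)} = 2 S 2 S = 4 S^{2}$)
$-2866 - K{\left(p{\left(4 \right)} - 63 \right)} = -2866 - - \frac{164}{4 \cdot 4^{2} - 63} = -2866 - - \frac{164}{4 \cdot 16 - 63} = -2866 - - \frac{164}{64 - 63} = -2866 - - \frac{164}{1} = -2866 - \left(-164\right) 1 = -2866 - -164 = -2866 + 164 = -2702$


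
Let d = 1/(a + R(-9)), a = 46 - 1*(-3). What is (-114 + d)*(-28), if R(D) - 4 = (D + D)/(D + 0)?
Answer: 175532/55 ≈ 3191.5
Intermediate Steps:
R(D) = 6 (R(D) = 4 + (D + D)/(D + 0) = 4 + (2*D)/D = 4 + 2 = 6)
a = 49 (a = 46 + 3 = 49)
d = 1/55 (d = 1/(49 + 6) = 1/55 ≈ 0.018182)
(-114 + d)*(-28) = (-114 + 1/55)*(-28) = -6269/55*(-28) = 175532/55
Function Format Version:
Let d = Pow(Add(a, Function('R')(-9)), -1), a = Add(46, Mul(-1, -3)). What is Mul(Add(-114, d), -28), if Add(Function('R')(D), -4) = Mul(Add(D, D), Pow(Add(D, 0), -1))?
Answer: Rational(175532, 55) ≈ 3191.5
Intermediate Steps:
Function('R')(D) = 6 (Function('R')(D) = Add(4, Mul(Add(D, D), Pow(Add(D, 0), -1))) = Add(4, Mul(Mul(2, D), Pow(D, -1))) = Add(4, 2) = 6)
a = 49 (a = Add(46, 3) = 49)
d = Rational(1, 55) (d = Pow(Add(49, 6), -1) = Pow(55, -1) = Rational(1, 55) ≈ 0.018182)
Mul(Add(-114, d), -28) = Mul(Add(-114, Rational(1, 55)), -28) = Mul(Rational(-6269, 55), -28) = Rational(175532, 55)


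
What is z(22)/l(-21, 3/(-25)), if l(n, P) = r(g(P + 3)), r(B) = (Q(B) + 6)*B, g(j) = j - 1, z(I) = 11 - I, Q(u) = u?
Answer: -6875/9259 ≈ -0.74252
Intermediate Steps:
g(j) = -1 + j
r(B) = B*(6 + B) (r(B) = (B + 6)*B = (6 + B)*B = B*(6 + B))
l(n, P) = (2 + P)*(8 + P) (l(n, P) = (-1 + (P + 3))*(6 + (-1 + (P + 3))) = (-1 + (3 + P))*(6 + (-1 + (3 + P))) = (2 + P)*(6 + (2 + P)) = (2 + P)*(8 + P))
z(22)/l(-21, 3/(-25)) = (11 - 1*22)/(((2 + 3/(-25))*(8 + 3/(-25)))) = (11 - 22)/(((2 + 3*(-1/25))*(8 + 3*(-1/25)))) = -11*1/((2 - 3/25)*(8 - 3/25)) = -11/((47/25)*(197/25)) = -11/9259/625 = -11*625/9259 = -6875/9259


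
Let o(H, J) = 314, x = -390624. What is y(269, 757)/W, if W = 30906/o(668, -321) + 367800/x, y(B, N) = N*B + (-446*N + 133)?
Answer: -7277585536/5300149 ≈ -1373.1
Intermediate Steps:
y(B, N) = 133 - 446*N + B*N (y(B, N) = B*N + (133 - 446*N) = 133 - 446*N + B*N)
W = 249107003/2555332 (W = 30906/314 + 367800/(-390624) = 30906*(1/314) + 367800*(-1/390624) = 15453/157 - 15325/16276 = 249107003/2555332 ≈ 97.485)
y(269, 757)/W = (133 - 446*757 + 269*757)/(249107003/2555332) = (133 - 337622 + 203633)*(2555332/249107003) = -133856*2555332/249107003 = -7277585536/5300149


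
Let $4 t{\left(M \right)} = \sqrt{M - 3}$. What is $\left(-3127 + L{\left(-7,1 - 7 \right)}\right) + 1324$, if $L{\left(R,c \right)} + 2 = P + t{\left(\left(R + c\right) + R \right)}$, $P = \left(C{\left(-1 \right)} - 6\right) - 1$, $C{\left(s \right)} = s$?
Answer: $-1813 + \frac{i \sqrt{23}}{4} \approx -1813.0 + 1.199 i$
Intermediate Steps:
$t{\left(M \right)} = \frac{\sqrt{-3 + M}}{4}$ ($t{\left(M \right)} = \frac{\sqrt{M - 3}}{4} = \frac{\sqrt{-3 + M}}{4}$)
$P = -8$ ($P = \left(-1 - 6\right) - 1 = -7 - 1 = -8$)
$L{\left(R,c \right)} = -10 + \frac{\sqrt{-3 + c + 2 R}}{4}$ ($L{\left(R,c \right)} = -2 + \left(-8 + \frac{\sqrt{-3 + \left(\left(R + c\right) + R\right)}}{4}\right) = -2 + \left(-8 + \frac{\sqrt{-3 + \left(c + 2 R\right)}}{4}\right) = -2 + \left(-8 + \frac{\sqrt{-3 + c + 2 R}}{4}\right) = -10 + \frac{\sqrt{-3 + c + 2 R}}{4}$)
$\left(-3127 + L{\left(-7,1 - 7 \right)}\right) + 1324 = \left(-3127 - \left(10 - \frac{\sqrt{-3 + \left(1 - 7\right) + 2 \left(-7\right)}}{4}\right)\right) + 1324 = \left(-3127 - \left(10 - \frac{\sqrt{-3 + \left(1 - 7\right) - 14}}{4}\right)\right) + 1324 = \left(-3127 - \left(10 - \frac{\sqrt{-3 - 6 - 14}}{4}\right)\right) + 1324 = \left(-3127 - \left(10 - \frac{\sqrt{-23}}{4}\right)\right) + 1324 = \left(-3127 - \left(10 - \frac{i \sqrt{23}}{4}\right)\right) + 1324 = \left(-3137 + \frac{i \sqrt{23}}{4}\right) + 1324 = -1813 + \frac{i \sqrt{23}}{4}$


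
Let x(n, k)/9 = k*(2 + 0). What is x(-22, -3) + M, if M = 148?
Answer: 94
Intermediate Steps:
x(n, k) = 18*k (x(n, k) = 9*(k*(2 + 0)) = 9*(k*2) = 9*(2*k) = 18*k)
x(-22, -3) + M = 18*(-3) + 148 = -54 + 148 = 94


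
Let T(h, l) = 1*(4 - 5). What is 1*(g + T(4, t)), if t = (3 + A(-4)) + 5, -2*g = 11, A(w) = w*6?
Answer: -13/2 ≈ -6.5000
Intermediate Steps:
A(w) = 6*w
g = -11/2 (g = -½*11 = -11/2 ≈ -5.5000)
t = -16 (t = (3 + 6*(-4)) + 5 = (3 - 24) + 5 = -21 + 5 = -16)
T(h, l) = -1 (T(h, l) = 1*(-1) = -1)
1*(g + T(4, t)) = 1*(-11/2 - 1) = 1*(-13/2) = -13/2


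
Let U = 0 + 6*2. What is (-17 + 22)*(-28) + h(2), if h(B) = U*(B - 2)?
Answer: -140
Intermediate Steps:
U = 12 (U = 0 + 12 = 12)
h(B) = -24 + 12*B (h(B) = 12*(B - 2) = 12*(-2 + B) = -24 + 12*B)
(-17 + 22)*(-28) + h(2) = (-17 + 22)*(-28) + (-24 + 12*2) = 5*(-28) + (-24 + 24) = -140 + 0 = -140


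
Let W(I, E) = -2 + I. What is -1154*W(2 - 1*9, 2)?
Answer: 10386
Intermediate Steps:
-1154*W(2 - 1*9, 2) = -1154*(-2 + (2 - 1*9)) = -1154*(-2 + (2 - 9)) = -1154*(-2 - 7) = -1154*(-9) = 10386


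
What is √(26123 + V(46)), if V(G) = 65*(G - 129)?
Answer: 2*√5182 ≈ 143.97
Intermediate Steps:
V(G) = -8385 + 65*G (V(G) = 65*(-129 + G) = -8385 + 65*G)
√(26123 + V(46)) = √(26123 + (-8385 + 65*46)) = √(26123 + (-8385 + 2990)) = √(26123 - 5395) = √20728 = 2*√5182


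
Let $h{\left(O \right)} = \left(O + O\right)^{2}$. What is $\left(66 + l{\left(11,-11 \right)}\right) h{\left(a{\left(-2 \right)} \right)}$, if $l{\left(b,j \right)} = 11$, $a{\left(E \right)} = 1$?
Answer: $308$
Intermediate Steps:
$h{\left(O \right)} = 4 O^{2}$ ($h{\left(O \right)} = \left(2 O\right)^{2} = 4 O^{2}$)
$\left(66 + l{\left(11,-11 \right)}\right) h{\left(a{\left(-2 \right)} \right)} = \left(66 + 11\right) 4 \cdot 1^{2} = 77 \cdot 4 \cdot 1 = 77 \cdot 4 = 308$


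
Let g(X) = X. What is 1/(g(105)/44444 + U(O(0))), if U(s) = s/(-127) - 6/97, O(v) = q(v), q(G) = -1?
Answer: -547505636/28261765 ≈ -19.373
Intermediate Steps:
O(v) = -1
U(s) = -6/97 - s/127 (U(s) = s*(-1/127) - 6*1/97 = -s/127 - 6/97 = -6/97 - s/127)
1/(g(105)/44444 + U(O(0))) = 1/(105/44444 + (-6/97 - 1/127*(-1))) = 1/(105*(1/44444) + (-6/97 + 1/127)) = 1/(105/44444 - 665/12319) = 1/(-28261765/547505636) = -547505636/28261765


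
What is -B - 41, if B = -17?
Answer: -24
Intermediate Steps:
-B - 41 = -1*(-17) - 41 = 17 - 41 = -24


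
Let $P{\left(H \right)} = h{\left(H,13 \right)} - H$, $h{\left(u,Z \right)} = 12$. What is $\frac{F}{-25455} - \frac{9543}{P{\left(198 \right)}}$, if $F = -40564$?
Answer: $\frac{83487323}{1578210} \approx 52.9$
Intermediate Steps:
$P{\left(H \right)} = 12 - H$
$\frac{F}{-25455} - \frac{9543}{P{\left(198 \right)}} = - \frac{40564}{-25455} - \frac{9543}{12 - 198} = \left(-40564\right) \left(- \frac{1}{25455}\right) - \frac{9543}{12 - 198} = \frac{40564}{25455} - \frac{9543}{-186} = \frac{40564}{25455} - - \frac{3181}{62} = \frac{40564}{25455} + \frac{3181}{62} = \frac{83487323}{1578210}$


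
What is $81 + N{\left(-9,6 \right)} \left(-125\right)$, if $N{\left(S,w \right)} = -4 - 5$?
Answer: $1206$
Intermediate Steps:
$N{\left(S,w \right)} = -9$
$81 + N{\left(-9,6 \right)} \left(-125\right) = 81 - -1125 = 81 + 1125 = 1206$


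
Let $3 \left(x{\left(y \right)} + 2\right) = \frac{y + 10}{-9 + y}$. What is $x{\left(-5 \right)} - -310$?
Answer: $\frac{12931}{42} \approx 307.88$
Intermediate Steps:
$x{\left(y \right)} = -2 + \frac{10 + y}{3 \left(-9 + y\right)}$ ($x{\left(y \right)} = -2 + \frac{\left(y + 10\right) \frac{1}{-9 + y}}{3} = -2 + \frac{\left(10 + y\right) \frac{1}{-9 + y}}{3} = -2 + \frac{\frac{1}{-9 + y} \left(10 + y\right)}{3} = -2 + \frac{10 + y}{3 \left(-9 + y\right)}$)
$x{\left(-5 \right)} - -310 = \frac{64 - -25}{3 \left(-9 - 5\right)} - -310 = \frac{64 + 25}{3 \left(-14\right)} + 310 = \frac{1}{3} \left(- \frac{1}{14}\right) 89 + 310 = - \frac{89}{42} + 310 = \frac{12931}{42}$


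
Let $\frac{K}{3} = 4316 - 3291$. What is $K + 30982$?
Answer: $34057$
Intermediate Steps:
$K = 3075$ ($K = 3 \left(4316 - 3291\right) = 3 \cdot 1025 = 3075$)
$K + 30982 = 3075 + 30982 = 34057$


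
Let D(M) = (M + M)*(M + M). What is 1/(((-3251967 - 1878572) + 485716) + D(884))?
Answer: -1/1518999 ≈ -6.5833e-7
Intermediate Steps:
D(M) = 4*M**2 (D(M) = (2*M)*(2*M) = 4*M**2)
1/(((-3251967 - 1878572) + 485716) + D(884)) = 1/(((-3251967 - 1878572) + 485716) + 4*884**2) = 1/((-5130539 + 485716) + 4*781456) = 1/(-4644823 + 3125824) = 1/(-1518999) = -1/1518999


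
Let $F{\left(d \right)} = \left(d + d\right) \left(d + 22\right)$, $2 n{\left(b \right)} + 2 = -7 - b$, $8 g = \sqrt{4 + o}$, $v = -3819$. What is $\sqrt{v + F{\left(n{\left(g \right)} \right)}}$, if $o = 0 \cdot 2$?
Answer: $\frac{7 i \sqrt{5198}}{8} \approx 63.085 i$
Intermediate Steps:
$o = 0$
$g = \frac{1}{4}$ ($g = \frac{\sqrt{4 + 0}}{8} = \frac{\sqrt{4}}{8} = \frac{1}{8} \cdot 2 = \frac{1}{4} \approx 0.25$)
$n{\left(b \right)} = - \frac{9}{2} - \frac{b}{2}$ ($n{\left(b \right)} = -1 + \frac{-7 - b}{2} = -1 - \left(\frac{7}{2} + \frac{b}{2}\right) = - \frac{9}{2} - \frac{b}{2}$)
$F{\left(d \right)} = 2 d \left(22 + d\right)$
$\sqrt{v + F{\left(n{\left(g \right)} \right)}} = \sqrt{-3819 + 2 \left(- \frac{9}{2} - \frac{1}{8}\right) \left(22 - \frac{37}{8}\right)} = \sqrt{-3819 + 2 \left(- \frac{37}{8}\right) \left(22 - \frac{37}{8}\right)} = \sqrt{-3819 + 2 \left(- \frac{37}{8}\right) \frac{139}{8}} = \sqrt{-3819 - \frac{5143}{32}} = \sqrt{- \frac{127351}{32}} = \frac{7 i \sqrt{5198}}{8}$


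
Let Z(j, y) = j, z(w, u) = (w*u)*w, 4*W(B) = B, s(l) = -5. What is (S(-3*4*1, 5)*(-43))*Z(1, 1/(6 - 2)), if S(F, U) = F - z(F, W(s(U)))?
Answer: -7224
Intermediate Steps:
W(B) = B/4
z(w, u) = u*w**2 (z(w, u) = (u*w)*w = u*w**2)
S(F, U) = F + 5*F**2/4 (S(F, U) = F - (1/4)*(-5)*F**2 = F - (-5)*F**2/4 = F + 5*F**2/4)
(S(-3*4*1, 5)*(-43))*Z(1, 1/(6 - 2)) = (((-3*4*1)*(4 + 5*(-3*4*1))/4)*(-43))*1 = (((-12*1)*(4 + 5*(-12*1))/4)*(-43))*1 = (((1/4)*(-12)*(4 + 5*(-12)))*(-43))*1 = (((1/4)*(-12)*(4 - 60))*(-43))*1 = (((1/4)*(-12)*(-56))*(-43))*1 = (168*(-43))*1 = -7224*1 = -7224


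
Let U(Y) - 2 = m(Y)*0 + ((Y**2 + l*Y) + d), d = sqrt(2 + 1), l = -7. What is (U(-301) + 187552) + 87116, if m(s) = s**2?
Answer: 367378 + sqrt(3) ≈ 3.6738e+5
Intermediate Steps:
d = sqrt(3) ≈ 1.7320
U(Y) = 2 + sqrt(3) + Y**2 - 7*Y (U(Y) = 2 + (Y**2*0 + ((Y**2 - 7*Y) + sqrt(3))) = 2 + (0 + (sqrt(3) + Y**2 - 7*Y)) = 2 + (sqrt(3) + Y**2 - 7*Y) = 2 + sqrt(3) + Y**2 - 7*Y)
(U(-301) + 187552) + 87116 = ((2 + sqrt(3) + (-301)**2 - 7*(-301)) + 187552) + 87116 = ((2 + sqrt(3) + 90601 + 2107) + 187552) + 87116 = ((92710 + sqrt(3)) + 187552) + 87116 = (280262 + sqrt(3)) + 87116 = 367378 + sqrt(3)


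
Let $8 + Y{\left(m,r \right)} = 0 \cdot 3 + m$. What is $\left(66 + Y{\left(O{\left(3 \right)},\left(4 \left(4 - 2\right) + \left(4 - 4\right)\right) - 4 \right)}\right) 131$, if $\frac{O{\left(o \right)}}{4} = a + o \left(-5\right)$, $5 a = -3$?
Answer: $- \frac{2882}{5} \approx -576.4$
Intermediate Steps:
$a = - \frac{3}{5}$ ($a = \frac{1}{5} \left(-3\right) = - \frac{3}{5} \approx -0.6$)
$O{\left(o \right)} = - \frac{12}{5} - 20 o$ ($O{\left(o \right)} = 4 \left(- \frac{3}{5} + o \left(-5\right)\right) = 4 \left(- \frac{3}{5} - 5 o\right) = - \frac{12}{5} - 20 o$)
$Y{\left(m,r \right)} = -8 + m$ ($Y{\left(m,r \right)} = -8 + \left(0 \cdot 3 + m\right) = -8 + \left(0 + m\right) = -8 + m$)
$\left(66 + Y{\left(O{\left(3 \right)},\left(4 \left(4 - 2\right) + \left(4 - 4\right)\right) - 4 \right)}\right) 131 = \left(66 - \frac{352}{5}\right) 131 = \left(- \frac{22}{5}\right) 131 = - \frac{2882}{5}$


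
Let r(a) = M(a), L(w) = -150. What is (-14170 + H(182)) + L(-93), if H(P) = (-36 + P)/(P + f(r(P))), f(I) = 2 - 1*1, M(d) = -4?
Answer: -2620414/183 ≈ -14319.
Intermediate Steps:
r(a) = -4
f(I) = 1 (f(I) = 2 - 1 = 1)
H(P) = (-36 + P)/(1 + P) (H(P) = (-36 + P)/(P + 1) = (-36 + P)/(1 + P))
(-14170 + H(182)) + L(-93) = (-14170 + (-36 + 182)/(1 + 182)) - 150 = (-14170 + 146/183) - 150 = -2592964/183 - 150 = -2620414/183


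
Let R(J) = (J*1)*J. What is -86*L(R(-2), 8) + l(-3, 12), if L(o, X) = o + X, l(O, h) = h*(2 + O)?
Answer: -1044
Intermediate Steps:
R(J) = J² (R(J) = J*J = J²)
L(o, X) = X + o
-86*L(R(-2), 8) + l(-3, 12) = -86*(8 + (-2)²) + 12*(2 - 3) = -86*(8 + 4) + 12*(-1) = -86*12 - 12 = -1032 - 12 = -1044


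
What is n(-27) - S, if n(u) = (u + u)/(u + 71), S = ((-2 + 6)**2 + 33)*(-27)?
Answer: 29079/22 ≈ 1321.8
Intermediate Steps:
S = -1323 (S = (4**2 + 33)*(-27) = (16 + 33)*(-27) = 49*(-27) = -1323)
n(u) = 2*u/(71 + u) (n(u) = (2*u)/(71 + u) = 2*u/(71 + u))
n(-27) - S = 2*(-27)/(71 - 27) - 1*(-1323) = 2*(-27)/44 + 1323 = 2*(-27)*(1/44) + 1323 = -27/22 + 1323 = 29079/22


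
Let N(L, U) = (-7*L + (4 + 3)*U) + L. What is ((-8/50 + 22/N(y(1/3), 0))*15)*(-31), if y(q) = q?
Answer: 25947/5 ≈ 5189.4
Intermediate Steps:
N(L, U) = -6*L + 7*U (N(L, U) = (-7*L + 7*U) + L = -6*L + 7*U)
((-8/50 + 22/N(y(1/3), 0))*15)*(-31) = ((-8/50 + 22/(-6/3 + 7*0))*15)*(-31) = ((-8*1/50 + 22/(-6*1/3 + 0))*15)*(-31) = ((-4/25 + 22/(-2 + 0))*15)*(-31) = ((-4/25 + 22/(-2))*15)*(-31) = ((-4/25 + 22*(-1/2))*15)*(-31) = ((-4/25 - 11)*15)*(-31) = -279/25*15*(-31) = -837/5*(-31) = 25947/5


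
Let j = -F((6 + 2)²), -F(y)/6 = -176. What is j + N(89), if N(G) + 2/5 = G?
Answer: -4837/5 ≈ -967.40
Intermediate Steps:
F(y) = 1056 (F(y) = -6*(-176) = 1056)
N(G) = -⅖ + G
j = -1056 (j = -1*1056 = -1056)
j + N(89) = -1056 + (-⅖ + 89) = -1056 + 443/5 = -4837/5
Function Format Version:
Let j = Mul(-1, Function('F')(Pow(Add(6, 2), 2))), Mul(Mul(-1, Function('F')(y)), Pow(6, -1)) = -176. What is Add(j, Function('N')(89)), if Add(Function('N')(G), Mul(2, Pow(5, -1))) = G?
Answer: Rational(-4837, 5) ≈ -967.40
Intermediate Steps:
Function('F')(y) = 1056 (Function('F')(y) = Mul(-6, -176) = 1056)
Function('N')(G) = Add(Rational(-2, 5), G)
j = -1056 (j = Mul(-1, 1056) = -1056)
Add(j, Function('N')(89)) = Add(-1056, Add(Rational(-2, 5), 89)) = Add(-1056, Rational(443, 5)) = Rational(-4837, 5)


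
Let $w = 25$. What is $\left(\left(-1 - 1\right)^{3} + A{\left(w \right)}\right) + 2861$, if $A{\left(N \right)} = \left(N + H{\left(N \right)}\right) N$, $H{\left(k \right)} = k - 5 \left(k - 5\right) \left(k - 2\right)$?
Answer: $-53397$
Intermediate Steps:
$H{\left(k \right)} = k - 5 \left(-5 + k\right) \left(-2 + k\right)$
$A{\left(N \right)} = N \left(-50 - 5 N^{2} + 37 N\right)$ ($A{\left(N \right)} = \left(N - \left(50 - 36 N + 5 N^{2}\right)\right) N = \left(-50 - 5 N^{2} + 37 N\right) N = N \left(-50 - 5 N^{2} + 37 N\right)$)
$\left(\left(-1 - 1\right)^{3} + A{\left(w \right)}\right) + 2861 = \left(\left(-1 - 1\right)^{3} + 25 \left(-50 - 5 \cdot 25^{2} + 37 \cdot 25\right)\right) + 2861 = \left(\left(-1 - 1\right)^{3} + 25 \left(-50 - 3125 + 925\right)\right) + 2861 = \left(\left(-2\right)^{3} + 25 \left(-50 - 3125 + 925\right)\right) + 2861 = \left(-8 + 25 \left(-2250\right)\right) + 2861 = \left(-8 - 56250\right) + 2861 = -56258 + 2861 = -53397$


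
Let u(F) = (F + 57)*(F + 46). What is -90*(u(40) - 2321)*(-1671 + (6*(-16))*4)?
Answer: 1113583950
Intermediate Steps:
u(F) = (46 + F)*(57 + F) (u(F) = (57 + F)*(46 + F) = (46 + F)*(57 + F))
-90*(u(40) - 2321)*(-1671 + (6*(-16))*4) = -90*((2622 + 40**2 + 103*40) - 2321)*(-1671 + (6*(-16))*4) = -90*((2622 + 1600 + 4120) - 2321)*(-1671 - 96*4) = -90*(8342 - 2321)*(-1671 - 384) = -541890*(-2055) = -90*(-12373155) = 1113583950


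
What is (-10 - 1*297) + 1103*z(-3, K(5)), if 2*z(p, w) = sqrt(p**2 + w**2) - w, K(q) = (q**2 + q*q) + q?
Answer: -61279/2 + 1103*sqrt(3034)/2 ≈ -261.91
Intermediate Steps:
K(q) = q + 2*q**2 (K(q) = (q**2 + q**2) + q = 2*q**2 + q = q + 2*q**2)
z(p, w) = sqrt(p**2 + w**2)/2 - w/2 (z(p, w) = (sqrt(p**2 + w**2) - w)/2 = sqrt(p**2 + w**2)/2 - w/2)
(-10 - 1*297) + 1103*z(-3, K(5)) = (-10 - 1*297) + 1103*(sqrt((-3)**2 + (5*(1 + 2*5))**2)/2 - 5*(1 + 2*5)/2) = (-10 - 297) + 1103*(sqrt(9 + (5*(1 + 10))**2)/2 - 5*(1 + 10)/2) = -307 + 1103*(sqrt(9 + (5*11)**2)/2 - 5*11/2) = -307 + 1103*(sqrt(9 + 55**2)/2 - 1/2*55) = -307 + 1103*(sqrt(9 + 3025)/2 - 55/2) = -307 + 1103*(sqrt(3034)/2 - 55/2) = -307 + 1103*(-55/2 + sqrt(3034)/2) = -307 + (-60665/2 + 1103*sqrt(3034)/2) = -61279/2 + 1103*sqrt(3034)/2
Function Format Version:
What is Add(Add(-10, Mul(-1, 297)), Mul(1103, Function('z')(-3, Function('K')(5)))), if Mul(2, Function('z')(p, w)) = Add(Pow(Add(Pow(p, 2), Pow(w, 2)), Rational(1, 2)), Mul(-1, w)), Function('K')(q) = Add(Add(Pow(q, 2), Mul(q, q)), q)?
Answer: Add(Rational(-61279, 2), Mul(Rational(1103, 2), Pow(3034, Rational(1, 2)))) ≈ -261.91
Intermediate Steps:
Function('K')(q) = Add(q, Mul(2, Pow(q, 2))) (Function('K')(q) = Add(Add(Pow(q, 2), Pow(q, 2)), q) = Add(Mul(2, Pow(q, 2)), q) = Add(q, Mul(2, Pow(q, 2))))
Function('z')(p, w) = Add(Mul(Rational(1, 2), Pow(Add(Pow(p, 2), Pow(w, 2)), Rational(1, 2))), Mul(Rational(-1, 2), w)) (Function('z')(p, w) = Mul(Rational(1, 2), Add(Pow(Add(Pow(p, 2), Pow(w, 2)), Rational(1, 2)), Mul(-1, w))) = Add(Mul(Rational(1, 2), Pow(Add(Pow(p, 2), Pow(w, 2)), Rational(1, 2))), Mul(Rational(-1, 2), w)))
Add(Add(-10, Mul(-1, 297)), Mul(1103, Function('z')(-3, Function('K')(5)))) = Add(Add(-10, Mul(-1, 297)), Mul(1103, Add(Mul(Rational(1, 2), Pow(Add(Pow(-3, 2), Pow(Mul(5, Add(1, Mul(2, 5))), 2)), Rational(1, 2))), Mul(Rational(-1, 2), Mul(5, Add(1, Mul(2, 5))))))) = Add(Add(-10, -297), Mul(1103, Add(Mul(Rational(1, 2), Pow(Add(9, Pow(Mul(5, Add(1, 10)), 2)), Rational(1, 2))), Mul(Rational(-1, 2), Mul(5, Add(1, 10)))))) = Add(-307, Mul(1103, Add(Mul(Rational(1, 2), Pow(Add(9, Pow(Mul(5, 11), 2)), Rational(1, 2))), Mul(Rational(-1, 2), Mul(5, 11))))) = Add(-307, Mul(1103, Add(Mul(Rational(1, 2), Pow(Add(9, Pow(55, 2)), Rational(1, 2))), Mul(Rational(-1, 2), 55)))) = Add(-307, Mul(1103, Add(Mul(Rational(1, 2), Pow(Add(9, 3025), Rational(1, 2))), Rational(-55, 2)))) = Add(-307, Mul(1103, Add(Mul(Rational(1, 2), Pow(3034, Rational(1, 2))), Rational(-55, 2)))) = Add(-307, Mul(1103, Add(Rational(-55, 2), Mul(Rational(1, 2), Pow(3034, Rational(1, 2)))))) = Add(-307, Add(Rational(-60665, 2), Mul(Rational(1103, 2), Pow(3034, Rational(1, 2))))) = Add(Rational(-61279, 2), Mul(Rational(1103, 2), Pow(3034, Rational(1, 2))))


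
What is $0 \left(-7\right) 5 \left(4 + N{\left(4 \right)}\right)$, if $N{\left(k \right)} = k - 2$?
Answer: $0$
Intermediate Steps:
$N{\left(k \right)} = -2 + k$ ($N{\left(k \right)} = k - 2 = -2 + k$)
$0 \left(-7\right) 5 \left(4 + N{\left(4 \right)}\right) = 0 \left(-7\right) 5 \left(4 + \left(-2 + 4\right)\right) = 0 \cdot 5 \left(4 + 2\right) = 0 \cdot 5 \cdot 6 = 0 \cdot 30 = 0$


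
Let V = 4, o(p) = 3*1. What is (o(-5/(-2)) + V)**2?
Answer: 49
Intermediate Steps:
o(p) = 3
(o(-5/(-2)) + V)**2 = (3 + 4)**2 = 7**2 = 49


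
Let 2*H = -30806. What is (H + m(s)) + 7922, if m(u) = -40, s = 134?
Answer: -7521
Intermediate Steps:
H = -15403 (H = (1/2)*(-30806) = -15403)
(H + m(s)) + 7922 = (-15403 - 40) + 7922 = -15443 + 7922 = -7521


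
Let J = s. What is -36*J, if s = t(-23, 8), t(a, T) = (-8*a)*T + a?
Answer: -52164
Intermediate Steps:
t(a, T) = a - 8*T*a (t(a, T) = -8*T*a + a = a - 8*T*a)
s = 1449 (s = -23*(1 - 8*8) = -23*(1 - 64) = -23*(-63) = 1449)
J = 1449
-36*J = -36*1449 = -52164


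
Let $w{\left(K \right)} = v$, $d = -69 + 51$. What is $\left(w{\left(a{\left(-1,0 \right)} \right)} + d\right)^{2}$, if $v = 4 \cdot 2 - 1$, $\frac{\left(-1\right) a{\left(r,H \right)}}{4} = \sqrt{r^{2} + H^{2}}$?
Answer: $121$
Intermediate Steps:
$a{\left(r,H \right)} = - 4 \sqrt{H^{2} + r^{2}}$ ($a{\left(r,H \right)} = - 4 \sqrt{r^{2} + H^{2}} = - 4 \sqrt{H^{2} + r^{2}}$)
$d = -18$
$v = 7$ ($v = 8 - 1 = 7$)
$w{\left(K \right)} = 7$
$\left(w{\left(a{\left(-1,0 \right)} \right)} + d\right)^{2} = \left(7 - 18\right)^{2} = \left(-11\right)^{2} = 121$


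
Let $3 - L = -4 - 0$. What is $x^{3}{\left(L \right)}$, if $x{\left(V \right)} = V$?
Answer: $343$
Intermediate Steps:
$L = 7$ ($L = 3 - \left(-4 - 0\right) = 3 - \left(-4 + 0\right) = 3 - -4 = 3 + 4 = 7$)
$x^{3}{\left(L \right)} = 7^{3} = 343$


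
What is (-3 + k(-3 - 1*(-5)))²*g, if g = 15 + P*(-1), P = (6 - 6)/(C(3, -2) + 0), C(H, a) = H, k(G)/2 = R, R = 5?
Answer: 735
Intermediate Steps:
k(G) = 10 (k(G) = 2*5 = 10)
P = 0 (P = (6 - 6)/(3 + 0) = 0/3 = 0*(⅓) = 0)
g = 15 (g = 15 + 0*(-1) = 15 + 0 = 15)
(-3 + k(-3 - 1*(-5)))²*g = (-3 + 10)²*15 = 7²*15 = 49*15 = 735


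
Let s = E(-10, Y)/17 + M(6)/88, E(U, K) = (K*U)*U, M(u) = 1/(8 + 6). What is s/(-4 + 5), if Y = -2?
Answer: -246383/20944 ≈ -11.764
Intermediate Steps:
M(u) = 1/14
E(U, K) = K*U**2
s = -246383/20944 (s = -2*(-10)**2/17 + (1/14)/88 = -2*100*(1/17) + (1/14)*(1/88) = -200*1/17 + 1/1232 = -200/17 + 1/1232 = -246383/20944 ≈ -11.764)
s/(-4 + 5) = -246383/20944/(-4 + 5) = -246383/20944/1 = 1*(-246383/20944) = -246383/20944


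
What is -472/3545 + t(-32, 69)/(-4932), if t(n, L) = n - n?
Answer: -472/3545 ≈ -0.13315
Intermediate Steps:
t(n, L) = 0
-472/3545 + t(-32, 69)/(-4932) = -472/3545 + 0/(-4932) = -472*1/3545 + 0*(-1/4932) = -472/3545 + 0 = -472/3545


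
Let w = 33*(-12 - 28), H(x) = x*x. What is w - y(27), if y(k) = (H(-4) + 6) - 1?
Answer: -1341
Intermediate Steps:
H(x) = x²
y(k) = 21 (y(k) = ((-4)² + 6) - 1 = (16 + 6) - 1 = 22 - 1 = 21)
w = -1320 (w = 33*(-40) = -1320)
w - y(27) = -1320 - 1*21 = -1320 - 21 = -1341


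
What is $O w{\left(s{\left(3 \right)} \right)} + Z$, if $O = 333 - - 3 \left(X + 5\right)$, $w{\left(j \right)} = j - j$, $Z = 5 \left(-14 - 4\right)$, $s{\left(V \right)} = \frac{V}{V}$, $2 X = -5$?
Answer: $-90$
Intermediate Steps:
$X = - \frac{5}{2}$ ($X = \frac{1}{2} \left(-5\right) = - \frac{5}{2} \approx -2.5$)
$s{\left(V \right)} = 1$
$Z = -90$ ($Z = 5 \left(-18\right) = -90$)
$w{\left(j \right)} = 0$
$O = \frac{681}{2}$ ($O = 333 - - 3 \left(- \frac{5}{2} + 5\right) = 333 - \left(-3\right) \frac{5}{2} = 333 - - \frac{15}{2} = 333 + \frac{15}{2} = \frac{681}{2} \approx 340.5$)
$O w{\left(s{\left(3 \right)} \right)} + Z = \frac{681}{2} \cdot 0 - 90 = 0 - 90 = -90$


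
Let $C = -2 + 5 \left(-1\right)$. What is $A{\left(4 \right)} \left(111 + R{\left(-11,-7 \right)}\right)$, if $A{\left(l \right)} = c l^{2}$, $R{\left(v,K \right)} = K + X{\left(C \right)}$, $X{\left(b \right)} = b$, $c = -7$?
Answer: $-10864$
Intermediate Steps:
$C = -7$ ($C = -2 - 5 = -7$)
$R{\left(v,K \right)} = -7 + K$ ($R{\left(v,K \right)} = K - 7 = -7 + K$)
$A{\left(l \right)} = - 7 l^{2}$
$A{\left(4 \right)} \left(111 + R{\left(-11,-7 \right)}\right) = - 7 \cdot 4^{2} \left(111 - 14\right) = \left(-7\right) 16 \left(111 - 14\right) = \left(-112\right) 97 = -10864$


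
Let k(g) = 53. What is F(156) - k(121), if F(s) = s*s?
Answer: 24283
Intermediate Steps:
F(s) = s**2
F(156) - k(121) = 156**2 - 1*53 = 24336 - 53 = 24283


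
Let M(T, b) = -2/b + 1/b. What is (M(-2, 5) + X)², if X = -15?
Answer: 5776/25 ≈ 231.04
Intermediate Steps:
M(T, b) = -1/b (M(T, b) = -2/b + 1/b = -1/b)
(M(-2, 5) + X)² = (-1/5 - 15)² = (-1*⅕ - 15)² = (-⅕ - 15)² = (-76/5)² = 5776/25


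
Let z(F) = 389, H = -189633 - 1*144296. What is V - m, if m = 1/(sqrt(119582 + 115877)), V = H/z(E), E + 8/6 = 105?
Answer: -333929/389 - sqrt(235459)/235459 ≈ -858.43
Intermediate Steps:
E = 311/3 (E = -4/3 + 105 = 311/3 ≈ 103.67)
H = -333929 (H = -189633 - 144296 = -333929)
V = -333929/389 ≈ -858.43
m = sqrt(235459)/235459 (m = 1/(sqrt(235459)) = sqrt(235459)/235459 ≈ 0.0020608)
V - m = -333929/389 - sqrt(235459)/235459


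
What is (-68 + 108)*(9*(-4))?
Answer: -1440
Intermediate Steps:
(-68 + 108)*(9*(-4)) = 40*(-36) = -1440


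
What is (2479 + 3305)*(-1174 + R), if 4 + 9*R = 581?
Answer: -19258792/3 ≈ -6.4196e+6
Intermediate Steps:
R = 577/9 (R = -4/9 + (1/9)*581 = -4/9 + 581/9 = 577/9 ≈ 64.111)
(2479 + 3305)*(-1174 + R) = (2479 + 3305)*(-1174 + 577/9) = 5784*(-9989/9) = -19258792/3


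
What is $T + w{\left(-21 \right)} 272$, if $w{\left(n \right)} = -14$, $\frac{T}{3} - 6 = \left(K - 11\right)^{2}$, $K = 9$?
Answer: $-3778$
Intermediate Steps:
$T = 30$ ($T = 18 + 3 \left(9 - 11\right)^{2} = 18 + 3 \left(-2\right)^{2} = 18 + 3 \cdot 4 = 18 + 12 = 30$)
$T + w{\left(-21 \right)} 272 = 30 - 3808 = -3778$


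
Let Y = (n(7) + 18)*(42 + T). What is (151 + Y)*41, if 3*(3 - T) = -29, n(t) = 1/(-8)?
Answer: 277529/6 ≈ 46255.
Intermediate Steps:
n(t) = -1/8
T = 38/3 (T = 3 - 1/3*(-29) = 3 + 29/3 = 38/3 ≈ 12.667)
Y = 5863/6 (Y = (-1/8 + 18)*(42 + 38/3) = (143/8)*(164/3) = 5863/6 ≈ 977.17)
(151 + Y)*41 = (151 + 5863/6)*41 = (6769/6)*41 = 277529/6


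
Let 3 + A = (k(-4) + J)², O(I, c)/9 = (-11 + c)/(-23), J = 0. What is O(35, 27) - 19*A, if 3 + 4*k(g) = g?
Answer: -2741/368 ≈ -7.4484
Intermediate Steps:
k(g) = -¾ + g/4
O(I, c) = 99/23 - 9*c/23 (O(I, c) = 9*((-11 + c)/(-23)) = 9*((-11 + c)*(-1/23)) = 9*(11/23 - c/23) = 99/23 - 9*c/23)
A = 1/16 (A = -3 + ((-¾ + (¼)*(-4)) + 0)² = -3 + ((-¾ - 1) + 0)² = -3 + (-7/4 + 0)² = -3 + (-7/4)² = -3 + 49/16 = 1/16 ≈ 0.062500)
O(35, 27) - 19*A = (99/23 - 9/23*27) - 19*1/16 = (99/23 - 243/23) - 19/16 = -144/23 - 19/16 = -2741/368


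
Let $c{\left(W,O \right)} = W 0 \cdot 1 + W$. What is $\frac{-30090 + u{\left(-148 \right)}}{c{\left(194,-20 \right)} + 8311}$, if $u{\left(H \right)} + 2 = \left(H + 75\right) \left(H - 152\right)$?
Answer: $- \frac{8192}{8505} \approx -0.9632$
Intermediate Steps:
$u{\left(H \right)} = -2 + \left(-152 + H\right) \left(75 + H\right)$ ($u{\left(H \right)} = -2 + \left(H + 75\right) \left(H - 152\right) = -2 + \left(75 + H\right) \left(-152 + H\right) = -2 + \left(-152 + H\right) \left(75 + H\right)$)
$c{\left(W,O \right)} = W$ ($c{\left(W,O \right)} = W 0 + W = 0 + W = W$)
$\frac{-30090 + u{\left(-148 \right)}}{c{\left(194,-20 \right)} + 8311} = \frac{-30090 - \left(6 - 21904\right)}{194 + 8311} = \frac{-30090 + \left(-11402 + 21904 + 11396\right)}{8505} = \left(-30090 + 21898\right) \frac{1}{8505} = \left(-8192\right) \frac{1}{8505} = - \frac{8192}{8505}$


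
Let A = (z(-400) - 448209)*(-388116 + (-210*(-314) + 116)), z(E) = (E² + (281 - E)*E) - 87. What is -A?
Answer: -180577753760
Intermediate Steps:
z(E) = -87 + E² + E*(281 - E) (z(E) = (E² + E*(281 - E)) - 87 = -87 + E² + E*(281 - E))
A = 180577753760 (A = ((-87 + 281*(-400)) - 448209)*(-388116 + (-210*(-314) + 116)) = ((-87 - 112400) - 448209)*(-388116 + (65940 + 116)) = (-112487 - 448209)*(-388116 + 66056) = -560696*(-322060) = 180577753760)
-A = -1*180577753760 = -180577753760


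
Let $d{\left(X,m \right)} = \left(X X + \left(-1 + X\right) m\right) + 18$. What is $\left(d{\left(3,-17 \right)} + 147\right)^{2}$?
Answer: $19600$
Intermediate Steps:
$d{\left(X,m \right)} = 18 + X^{2} + m \left(-1 + X\right)$ ($d{\left(X,m \right)} = \left(X^{2} + m \left(-1 + X\right)\right) + 18 = 18 + X^{2} + m \left(-1 + X\right)$)
$\left(d{\left(3,-17 \right)} + 147\right)^{2} = \left(\left(18 + 3^{2} - -17 + 3 \left(-17\right)\right) + 147\right)^{2} = \left(\left(18 + 9 + 17 - 51\right) + 147\right)^{2} = \left(-7 + 147\right)^{2} = 140^{2} = 19600$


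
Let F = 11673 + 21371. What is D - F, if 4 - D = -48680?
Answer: 15640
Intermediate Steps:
D = 48684 (D = 4 - 1*(-48680) = 4 + 48680 = 48684)
F = 33044
D - F = 48684 - 1*33044 = 48684 - 33044 = 15640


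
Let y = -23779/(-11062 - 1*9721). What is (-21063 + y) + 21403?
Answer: 1012857/2969 ≈ 341.14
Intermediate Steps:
y = 3397/2969 (y = -23779/(-11062 - 9721) = -23779/(-20783) = -23779*(-1/20783) = 3397/2969 ≈ 1.1442)
(-21063 + y) + 21403 = (-21063 + 3397/2969) + 21403 = -62532650/2969 + 21403 = 1012857/2969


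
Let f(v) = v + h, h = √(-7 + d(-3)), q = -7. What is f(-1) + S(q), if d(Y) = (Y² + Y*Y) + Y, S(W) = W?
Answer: -8 + 2*√2 ≈ -5.1716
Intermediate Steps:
d(Y) = Y + 2*Y² (d(Y) = (Y² + Y²) + Y = 2*Y² + Y = Y + 2*Y²)
h = 2*√2 (h = √(-7 - 3*(1 + 2*(-3))) = √(-7 - 3*(1 - 6)) = √(-7 - 3*(-5)) = √(-7 + 15) = √8 = 2*√2 ≈ 2.8284)
f(v) = v + 2*√2
f(-1) + S(q) = (-1 + 2*√2) - 7 = -8 + 2*√2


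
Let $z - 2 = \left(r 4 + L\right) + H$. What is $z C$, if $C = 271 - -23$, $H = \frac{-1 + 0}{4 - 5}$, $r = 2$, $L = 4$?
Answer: $4410$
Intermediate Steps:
$H = 1$ ($H = - \frac{1}{-1} = \left(-1\right) \left(-1\right) = 1$)
$C = 294$ ($C = 271 + 23 = 294$)
$z = 15$ ($z = 2 + \left(\left(2 \cdot 4 + 4\right) + 1\right) = 2 + \left(\left(8 + 4\right) + 1\right) = 2 + \left(12 + 1\right) = 2 + 13 = 15$)
$z C = 15 \cdot 294 = 4410$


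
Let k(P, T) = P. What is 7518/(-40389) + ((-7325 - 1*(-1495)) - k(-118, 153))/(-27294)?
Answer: 1416982/61243187 ≈ 0.023137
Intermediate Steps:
7518/(-40389) + ((-7325 - 1*(-1495)) - k(-118, 153))/(-27294) = 7518/(-40389) + ((-7325 - 1*(-1495)) - 1*(-118))/(-27294) = 7518*(-1/40389) + ((-7325 + 1495) + 118)*(-1/27294) = -2506/13463 + (-5830 + 118)*(-1/27294) = -2506/13463 - 5712*(-1/27294) = -2506/13463 + 952/4549 = 1416982/61243187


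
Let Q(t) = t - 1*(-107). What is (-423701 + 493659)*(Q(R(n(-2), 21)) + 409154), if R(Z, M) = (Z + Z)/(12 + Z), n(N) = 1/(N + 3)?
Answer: 372204193410/13 ≈ 2.8631e+10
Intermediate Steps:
n(N) = 1/(3 + N)
R(Z, M) = 2*Z/(12 + Z) (R(Z, M) = (2*Z)/(12 + Z) = 2*Z/(12 + Z))
Q(t) = 107 + t (Q(t) = t + 107 = 107 + t)
(-423701 + 493659)*(Q(R(n(-2), 21)) + 409154) = (-423701 + 493659)*((107 + 2/((3 - 2)*(12 + 1/(3 - 2)))) + 409154) = 69958*((107 + 2/(1*(12 + 1/1))) + 409154) = 69958*((107 + 2*1/(12 + 1)) + 409154) = 69958*((107 + 2*1/13) + 409154) = 69958*((107 + 2*1*(1/13)) + 409154) = 69958*((107 + 2/13) + 409154) = 69958*(1393/13 + 409154) = 69958*(5320395/13) = 372204193410/13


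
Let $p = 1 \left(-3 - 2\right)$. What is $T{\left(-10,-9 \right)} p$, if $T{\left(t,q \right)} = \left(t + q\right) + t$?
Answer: $145$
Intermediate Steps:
$T{\left(t,q \right)} = q + 2 t$ ($T{\left(t,q \right)} = \left(q + t\right) + t = q + 2 t$)
$p = -5$ ($p = 1 \left(-5\right) = -5$)
$T{\left(-10,-9 \right)} p = \left(-9 + 2 \left(-10\right)\right) \left(-5\right) = \left(-9 - 20\right) \left(-5\right) = \left(-29\right) \left(-5\right) = 145$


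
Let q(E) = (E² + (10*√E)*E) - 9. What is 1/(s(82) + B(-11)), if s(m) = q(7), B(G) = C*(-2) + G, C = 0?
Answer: -29/33459 + 70*√7/33459 ≈ 0.0046685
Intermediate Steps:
B(G) = G (B(G) = 0*(-2) + G = 0 + G = G)
q(E) = -9 + E² + 10*E^(3/2) (q(E) = (E² + 10*E^(3/2)) - 9 = -9 + E² + 10*E^(3/2))
s(m) = 40 + 70*√7 (s(m) = -9 + 7² + 10*7^(3/2) = -9 + 49 + 10*(7*√7) = -9 + 49 + 70*√7 = 40 + 70*√7)
1/(s(82) + B(-11)) = 1/((40 + 70*√7) - 11) = 1/(29 + 70*√7)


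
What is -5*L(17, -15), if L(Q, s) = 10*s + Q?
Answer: 665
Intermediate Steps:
L(Q, s) = Q + 10*s
-5*L(17, -15) = -5*(17 + 10*(-15)) = -5*(17 - 150) = -5*(-133) = 665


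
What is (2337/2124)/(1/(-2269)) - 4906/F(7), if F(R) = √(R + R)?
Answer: -1767551/708 - 2453*√14/7 ≈ -3807.7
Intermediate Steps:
F(R) = √2*√R (F(R) = √(2*R) = √2*√R)
(2337/2124)/(1/(-2269)) - 4906/F(7) = (2337/2124)/(1/(-2269)) - 4906*√14/14 = (2337*(1/2124))/(-1/2269) - 4906*√14/14 = (779/708)*(-2269) - 2453*√14/7 = -1767551/708 - 2453*√14/7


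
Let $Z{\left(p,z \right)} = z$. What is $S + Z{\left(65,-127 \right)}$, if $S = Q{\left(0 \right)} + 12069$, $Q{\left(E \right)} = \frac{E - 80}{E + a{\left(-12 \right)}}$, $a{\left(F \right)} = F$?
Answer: $\frac{35846}{3} \approx 11949.0$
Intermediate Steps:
$Q{\left(E \right)} = \frac{-80 + E}{-12 + E}$ ($Q{\left(E \right)} = \frac{E - 80}{E - 12} = \frac{-80 + E}{-12 + E}$)
$S = \frac{36227}{3}$ ($S = \frac{-80 + 0}{-12 + 0} + 12069 = \frac{1}{-12} \left(-80\right) + 12069 = \left(- \frac{1}{12}\right) \left(-80\right) + 12069 = \frac{20}{3} + 12069 = \frac{36227}{3} \approx 12076.0$)
$S + Z{\left(65,-127 \right)} = \frac{36227}{3} - 127 = \frac{35846}{3}$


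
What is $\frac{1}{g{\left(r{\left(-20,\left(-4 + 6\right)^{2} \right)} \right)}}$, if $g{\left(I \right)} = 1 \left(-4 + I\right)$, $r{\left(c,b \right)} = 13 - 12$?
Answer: $- \frac{1}{3} \approx -0.33333$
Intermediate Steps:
$r{\left(c,b \right)} = 1$
$g{\left(I \right)} = -4 + I$
$\frac{1}{g{\left(r{\left(-20,\left(-4 + 6\right)^{2} \right)} \right)}} = \frac{1}{-4 + 1} = \frac{1}{-3} = - \frac{1}{3}$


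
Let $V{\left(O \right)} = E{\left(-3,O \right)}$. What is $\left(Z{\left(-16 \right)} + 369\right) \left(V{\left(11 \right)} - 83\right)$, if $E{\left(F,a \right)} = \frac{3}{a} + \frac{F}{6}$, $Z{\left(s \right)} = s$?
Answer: $- \frac{646343}{22} \approx -29379.0$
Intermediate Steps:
$E{\left(F,a \right)} = \frac{3}{a} + \frac{F}{6}$ ($E{\left(F,a \right)} = \frac{3}{a} + F \frac{1}{6} = \frac{3}{a} + \frac{F}{6}$)
$V{\left(O \right)} = - \frac{1}{2} + \frac{3}{O}$ ($V{\left(O \right)} = \frac{3}{O} + \frac{1}{6} \left(-3\right) = \frac{3}{O} - \frac{1}{2} = - \frac{1}{2} + \frac{3}{O}$)
$\left(Z{\left(-16 \right)} + 369\right) \left(V{\left(11 \right)} - 83\right) = \left(-16 + 369\right) \left(\frac{6 - 11}{2 \cdot 11} - 83\right) = 353 \left(\frac{1}{2} \cdot \frac{1}{11} \left(6 - 11\right) - 83\right) = 353 \left(\frac{1}{2} \cdot \frac{1}{11} \left(-5\right) - 83\right) = 353 \left(- \frac{5}{22} - 83\right) = 353 \left(- \frac{1831}{22}\right) = - \frac{646343}{22}$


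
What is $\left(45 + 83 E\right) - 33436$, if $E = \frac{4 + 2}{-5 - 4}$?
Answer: $- \frac{100339}{3} \approx -33446.0$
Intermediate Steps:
$E = - \frac{2}{3}$ ($E = \frac{6}{-5 + \left(-4 + 0\right)} = \frac{6}{-5 - 4} = \frac{6}{-9} = 6 \left(- \frac{1}{9}\right) = - \frac{2}{3} \approx -0.66667$)
$\left(45 + 83 E\right) - 33436 = \left(45 + 83 \left(- \frac{2}{3}\right)\right) - 33436 = \left(45 - \frac{166}{3}\right) - 33436 = - \frac{31}{3} - 33436 = - \frac{100339}{3}$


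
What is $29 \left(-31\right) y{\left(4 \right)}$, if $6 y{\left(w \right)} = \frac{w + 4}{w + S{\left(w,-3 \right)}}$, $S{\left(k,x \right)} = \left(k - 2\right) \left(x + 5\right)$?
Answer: $- \frac{899}{6} \approx -149.83$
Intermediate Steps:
$S{\left(k,x \right)} = \left(-2 + k\right) \left(5 + x\right)$
$y{\left(w \right)} = \frac{4 + w}{6 \left(-4 + 3 w\right)}$ ($y{\left(w \right)} = \frac{\left(w + 4\right) \frac{1}{w + \left(-10 - -6 + 5 w + w \left(-3\right)\right)}}{6} = \frac{\left(4 + w\right) \frac{1}{w + \left(-10 + 6 + 5 w - 3 w\right)}}{6} = \frac{\left(4 + w\right) \frac{1}{w + \left(-4 + 2 w\right)}}{6} = \frac{\left(4 + w\right) \frac{1}{-4 + 3 w}}{6} = \frac{\frac{1}{-4 + 3 w} \left(4 + w\right)}{6} = \frac{4 + w}{6 \left(-4 + 3 w\right)}$)
$29 \left(-31\right) y{\left(4 \right)} = 29 \left(-31\right) \frac{4 + 4}{6 \left(-4 + 3 \cdot 4\right)} = - 899 \cdot \frac{1}{6} \frac{1}{-4 + 12} \cdot 8 = - 899 \cdot \frac{1}{6} \cdot \frac{1}{8} \cdot 8 = \left(-899\right) \frac{1}{6} = - \frac{899}{6}$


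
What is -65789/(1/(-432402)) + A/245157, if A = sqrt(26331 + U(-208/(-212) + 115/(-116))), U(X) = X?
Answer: 28447295178 + 5*sqrt(9952562229)/753612618 ≈ 2.8447e+10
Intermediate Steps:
A = 5*sqrt(9952562229)/3074 (A = sqrt(26331 + (-208/(-212) + 115/(-116))) = sqrt(26331 + (-208*(-1/212) + 115*(-1/116))) = sqrt(26331 + (52/53 - 115/116)) = sqrt(26331 - 63/6148) = sqrt(161882925/6148) = 5*sqrt(9952562229)/3074 ≈ 162.27)
-65789/(1/(-432402)) + A/245157 = -65789/(1/(-432402)) + (5*sqrt(9952562229)/3074)/245157 = -65789/(-1/432402) + (5*sqrt(9952562229)/3074)*(1/245157) = -65789*(-432402) + 5*sqrt(9952562229)/753612618 = 28447295178 + 5*sqrt(9952562229)/753612618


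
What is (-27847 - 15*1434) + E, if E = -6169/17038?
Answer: -840950735/17038 ≈ -49357.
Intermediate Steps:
E = -6169/17038 (E = -6169*1/17038 = -6169/17038 ≈ -0.36207)
(-27847 - 15*1434) + E = (-27847 - 15*1434) - 6169/17038 = (-27847 - 21510) - 6169/17038 = -49357 - 6169/17038 = -840950735/17038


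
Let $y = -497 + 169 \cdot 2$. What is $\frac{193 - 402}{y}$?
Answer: $\frac{209}{159} \approx 1.3145$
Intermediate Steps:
$y = -159$ ($y = -497 + 338 = -159$)
$\frac{193 - 402}{y} = \frac{193 - 402}{-159} = \left(-209\right) \left(- \frac{1}{159}\right) = \frac{209}{159}$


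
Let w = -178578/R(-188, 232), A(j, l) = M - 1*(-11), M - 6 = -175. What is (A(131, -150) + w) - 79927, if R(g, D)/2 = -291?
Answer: -7738482/97 ≈ -79778.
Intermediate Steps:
R(g, D) = -582 (R(g, D) = 2*(-291) = -582)
M = -169 (M = 6 - 175 = -169)
A(j, l) = -158 (A(j, l) = -169 - 1*(-11) = -169 + 11 = -158)
w = 29763/97 (w = -178578/(-582) = -178578*(-1/582) = 29763/97 ≈ 306.83)
(A(131, -150) + w) - 79927 = (-158 + 29763/97) - 79927 = 14437/97 - 79927 = -7738482/97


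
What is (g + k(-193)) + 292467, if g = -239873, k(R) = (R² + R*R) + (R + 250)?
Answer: 127149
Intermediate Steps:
k(R) = 250 + R + 2*R² (k(R) = (R² + R²) + (250 + R) = 2*R² + (250 + R) = 250 + R + 2*R²)
(g + k(-193)) + 292467 = (-239873 + (250 - 193 + 2*(-193)²)) + 292467 = (-239873 + (250 - 193 + 2*37249)) + 292467 = (-239873 + (250 - 193 + 74498)) + 292467 = (-239873 + 74555) + 292467 = -165318 + 292467 = 127149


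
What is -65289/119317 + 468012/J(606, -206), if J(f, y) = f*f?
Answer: 2655443050/3651458151 ≈ 0.72723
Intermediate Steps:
J(f, y) = f**2
-65289/119317 + 468012/J(606, -206) = -65289/119317 + 468012/(606**2) = -65289*1/119317 + 468012/367236 = -65289/119317 + 468012*(1/367236) = -65289/119317 + 39001/30603 = 2655443050/3651458151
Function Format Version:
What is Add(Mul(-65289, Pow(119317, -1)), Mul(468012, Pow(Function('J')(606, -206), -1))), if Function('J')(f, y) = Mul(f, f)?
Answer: Rational(2655443050, 3651458151) ≈ 0.72723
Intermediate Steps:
Function('J')(f, y) = Pow(f, 2)
Add(Mul(-65289, Pow(119317, -1)), Mul(468012, Pow(Function('J')(606, -206), -1))) = Add(Mul(-65289, Pow(119317, -1)), Mul(468012, Pow(Pow(606, 2), -1))) = Add(Mul(-65289, Rational(1, 119317)), Mul(468012, Pow(367236, -1))) = Add(Rational(-65289, 119317), Mul(468012, Rational(1, 367236))) = Add(Rational(-65289, 119317), Rational(39001, 30603)) = Rational(2655443050, 3651458151)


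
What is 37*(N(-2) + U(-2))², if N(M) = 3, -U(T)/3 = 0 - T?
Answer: 333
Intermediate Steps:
U(T) = 3*T (U(T) = -3*(0 - T) = -(-3)*T = 3*T)
37*(N(-2) + U(-2))² = 37*(3 + 3*(-2))² = 37*(3 - 6)² = 37*(-3)² = 37*9 = 333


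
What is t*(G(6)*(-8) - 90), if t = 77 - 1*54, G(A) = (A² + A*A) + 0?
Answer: -15318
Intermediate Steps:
G(A) = 2*A² (G(A) = (A² + A²) + 0 = 2*A² + 0 = 2*A²)
t = 23 (t = 77 - 54 = 23)
t*(G(6)*(-8) - 90) = 23*((2*6²)*(-8) - 90) = 23*((2*36)*(-8) - 90) = 23*(72*(-8) - 90) = 23*(-576 - 90) = 23*(-666) = -15318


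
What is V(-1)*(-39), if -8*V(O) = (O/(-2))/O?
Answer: -39/16 ≈ -2.4375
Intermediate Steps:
V(O) = 1/16 (V(O) = -O/(-2)/(8*O) = -O*(-½)/(8*O) = -(-O/2)/(8*O) = -⅛*(-½) = 1/16)
V(-1)*(-39) = (1/16)*(-39) = -39/16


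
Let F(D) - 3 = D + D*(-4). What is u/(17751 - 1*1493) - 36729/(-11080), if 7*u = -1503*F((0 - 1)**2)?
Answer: 36729/11080 ≈ 3.3149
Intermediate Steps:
F(D) = 3 - 3*D (F(D) = 3 + (D + D*(-4)) = 3 + (D - 4*D) = 3 - 3*D)
u = 0 (u = (-1503*(3 - 3*(0 - 1)**2))/7 = (-1503*(3 - 3*(-1)**2))/7 = (-1503*(3 - 3*1))/7 = (-1503*(3 - 3))/7 = (-1503*0)/7 = (1/7)*0 = 0)
u/(17751 - 1*1493) - 36729/(-11080) = 0/(17751 - 1*1493) - 36729/(-11080) = 0/(17751 - 1493) - 36729*(-1/11080) = 0/16258 + 36729/11080 = 0*(1/16258) + 36729/11080 = 0 + 36729/11080 = 36729/11080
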